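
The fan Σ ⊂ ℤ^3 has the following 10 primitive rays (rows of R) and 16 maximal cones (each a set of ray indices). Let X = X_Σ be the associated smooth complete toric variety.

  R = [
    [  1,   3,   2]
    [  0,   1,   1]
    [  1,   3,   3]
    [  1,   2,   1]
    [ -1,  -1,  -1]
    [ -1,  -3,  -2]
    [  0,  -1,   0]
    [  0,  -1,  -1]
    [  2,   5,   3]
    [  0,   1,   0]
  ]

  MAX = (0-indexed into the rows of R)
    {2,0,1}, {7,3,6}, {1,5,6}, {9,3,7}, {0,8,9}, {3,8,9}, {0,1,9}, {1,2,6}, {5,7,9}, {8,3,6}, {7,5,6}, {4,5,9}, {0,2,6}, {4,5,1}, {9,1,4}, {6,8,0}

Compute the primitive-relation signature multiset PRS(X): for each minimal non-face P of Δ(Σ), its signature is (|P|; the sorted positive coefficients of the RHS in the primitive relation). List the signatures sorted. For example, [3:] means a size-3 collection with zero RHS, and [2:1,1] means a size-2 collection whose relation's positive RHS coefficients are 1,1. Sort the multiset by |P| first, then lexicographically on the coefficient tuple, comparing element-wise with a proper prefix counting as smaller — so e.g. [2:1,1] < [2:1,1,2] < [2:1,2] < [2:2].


The 23 primitive collections of Σ (r=10, n=3):

  • {0,5}:  v_{0} + v_{5} = 0  so sig = [2:]
  • {1,7}:  v_{1} + v_{7} = 0  so sig = [2:]
  • {6,9}:  v_{6} + v_{9} = 0  so sig = [2:]
  • {0,3}:  v_{0} + v_{3} = v_{8}  so sig = [2:1]
  • {0,7}:  v_{0} + v_{7} = v_{3}  so sig = [2:1]
  • {1,3}:  v_{1} + v_{3} = v_{0}  so sig = [2:1]
  • {3,4}:  v_{3} + v_{4} = v_{9}  so sig = [2:1]
  • {3,5}:  v_{3} + v_{5} = v_{7}  so sig = [2:1]
  • {5,8}:  v_{5} + v_{8} = v_{3}  so sig = [2:1]
  • {0,4}:  v_{0} + v_{4} = v_{1} + v_{9}  so sig = [2:1,1]
  • {2,5}:  v_{2} + v_{5} = v_{1} + v_{6}  so sig = [2:1,1]
  • {2,7}:  v_{2} + v_{7} = v_{0} + v_{6}  so sig = [2:1,1]
  • {2,9}:  v_{2} + v_{9} = v_{0} + v_{1}  so sig = [2:1,1]
  • {4,6}:  v_{4} + v_{6} = v_{1} + v_{5}  so sig = [2:1,1]
  • {4,7}:  v_{4} + v_{7} = v_{5} + v_{9}  so sig = [2:1,1]
  • {4,8}:  v_{4} + v_{8} = v_{0} + v_{9}  so sig = [2:1,1]
  • {2,3}:  v_{2} + v_{3} = 2·v_{0} + v_{6}  so sig = [2:1,2]
  • {2,8}:  v_{2} + v_{8} = 3·v_{0} + v_{6}  so sig = [2:1,3]
  • {1,8}:  v_{1} + v_{8} = 2·v_{0}  so sig = [2:2]
  • {2,4}:  v_{2} + v_{4} = 2·v_{1}  so sig = [2:2]
  • {7,8}:  v_{7} + v_{8} = 2·v_{3}  so sig = [2:2]
  • {0,1,6}:  v_{0} + v_{1} + v_{6} = v_{2}  so sig = [3:1]
  • {1,5,9}:  v_{1} + v_{5} + v_{9} = v_{4}  so sig = [3:1]

Signatures (|P|; sorted positive RHS coefficients), sorted:
    |P|=2: 21 collections, coeffs (), (), (), (1), (1), (1), (1), (1), (1), (1,1), (1,1), (1,1), (1,1), (1,1), (1,1), (1,1), (1,2), (1,3), (2), (2), (2)
    |P|=3: 2 collections, coeffs (1), (1)


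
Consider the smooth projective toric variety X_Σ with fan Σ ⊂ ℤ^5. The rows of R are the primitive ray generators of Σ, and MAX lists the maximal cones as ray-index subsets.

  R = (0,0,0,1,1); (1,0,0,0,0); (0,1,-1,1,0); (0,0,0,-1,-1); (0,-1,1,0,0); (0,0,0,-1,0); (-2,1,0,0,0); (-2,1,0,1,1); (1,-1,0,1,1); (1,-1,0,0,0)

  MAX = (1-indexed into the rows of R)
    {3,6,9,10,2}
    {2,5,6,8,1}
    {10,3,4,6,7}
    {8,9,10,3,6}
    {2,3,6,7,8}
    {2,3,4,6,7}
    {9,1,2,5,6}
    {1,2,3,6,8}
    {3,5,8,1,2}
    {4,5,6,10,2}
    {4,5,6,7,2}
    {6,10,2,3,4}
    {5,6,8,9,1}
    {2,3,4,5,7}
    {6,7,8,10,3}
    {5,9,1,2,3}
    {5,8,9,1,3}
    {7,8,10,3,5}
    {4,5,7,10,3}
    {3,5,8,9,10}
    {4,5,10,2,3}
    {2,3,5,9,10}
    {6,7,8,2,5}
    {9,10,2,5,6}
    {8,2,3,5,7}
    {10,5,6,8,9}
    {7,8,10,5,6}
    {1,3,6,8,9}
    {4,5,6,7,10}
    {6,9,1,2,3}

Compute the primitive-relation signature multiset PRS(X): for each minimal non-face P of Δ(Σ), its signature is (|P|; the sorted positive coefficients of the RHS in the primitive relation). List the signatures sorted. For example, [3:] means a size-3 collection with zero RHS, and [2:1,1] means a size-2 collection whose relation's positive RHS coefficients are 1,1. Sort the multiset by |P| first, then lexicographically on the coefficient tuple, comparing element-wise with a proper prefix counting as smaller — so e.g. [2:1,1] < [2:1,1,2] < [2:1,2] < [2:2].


10 collections generate NE(X_Σ); each relation:

  P = {1,4}:  v_{1} + v_{4} = 0  →  sig = [2:]
  P = {1,7}:  v_{1} + v_{7} = v_{8}  →  sig = [2:1]
  P = {1,10}:  v_{1} + v_{10} = v_{9}  →  sig = [2:1]
  P = {4,8}:  v_{4} + v_{8} = v_{7}  →  sig = [2:1]
  P = {4,9}:  v_{4} + v_{9} = v_{10}  →  sig = [2:1]
  P = {7,9}:  v_{7} + v_{9} = v_{8} + v_{10}  →  sig = [2:1,1]
  P = {2,7,10}:  v_{2} + v_{7} + v_{10} = 0  →  sig = [3:]
  P = {3,5,6}:  v_{3} + v_{5} + v_{6} = 0  →  sig = [3:]
  P = {2,8,10}:  v_{2} + v_{8} + v_{10} = v_{1}  →  sig = [3:1]
  P = {2,8,9}:  v_{2} + v_{8} + v_{9} = 2·v_{1}  →  sig = [3:2]

Hence PRS(X_Σ) =
{ [2:],  [2:1] ×4,  [2:1,1],  [3:] ×2,  [3:1],  [3:2] }


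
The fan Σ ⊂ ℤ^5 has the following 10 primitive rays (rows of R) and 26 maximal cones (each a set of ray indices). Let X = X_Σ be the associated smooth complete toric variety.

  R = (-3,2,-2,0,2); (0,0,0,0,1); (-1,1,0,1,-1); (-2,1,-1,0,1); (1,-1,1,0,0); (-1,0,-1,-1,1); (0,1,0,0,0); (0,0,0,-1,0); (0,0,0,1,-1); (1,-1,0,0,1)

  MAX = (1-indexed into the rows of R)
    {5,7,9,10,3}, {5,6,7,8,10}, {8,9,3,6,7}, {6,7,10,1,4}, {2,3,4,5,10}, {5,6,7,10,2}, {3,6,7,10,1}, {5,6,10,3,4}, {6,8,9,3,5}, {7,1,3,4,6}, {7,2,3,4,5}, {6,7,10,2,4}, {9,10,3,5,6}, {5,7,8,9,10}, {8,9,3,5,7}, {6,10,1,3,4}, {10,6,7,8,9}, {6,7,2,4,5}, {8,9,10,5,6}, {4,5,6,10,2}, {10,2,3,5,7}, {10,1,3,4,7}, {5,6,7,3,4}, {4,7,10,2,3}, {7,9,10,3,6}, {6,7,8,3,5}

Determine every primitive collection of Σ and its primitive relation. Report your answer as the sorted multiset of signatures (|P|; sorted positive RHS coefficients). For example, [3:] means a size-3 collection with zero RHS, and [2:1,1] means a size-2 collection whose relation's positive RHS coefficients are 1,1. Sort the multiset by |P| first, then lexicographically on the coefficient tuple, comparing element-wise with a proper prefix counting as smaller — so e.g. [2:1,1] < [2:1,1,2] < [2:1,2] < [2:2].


14 collections generate NE(X_Σ); each relation:

  {1,5}:  v_{1} + v_{5} = v_{2} + v_{4}  ⟹  sig = [2:1,1]
  {2,9}:  v_{2} + v_{9} = v_{3} + v_{10}  ⟹  sig = [2:1,1]
  {1,8}:  v_{1} + v_{8} = v_{4} + v_{6} + v_{7}  ⟹  sig = [2:1,1,1]
  {2,8}:  v_{2} + v_{8} = v_{5} + v_{6} + v_{7}  ⟹  sig = [2:1,1,1]
  {4,8}:  v_{4} + v_{8} = v_{3} + v_{5} + 2·v_{6} + v_{7}  ⟹  sig = [2:1,1,1,2]
  {1,2}:  v_{1} + v_{2} = 2·v_{4} + v_{7} + v_{10}  ⟹  sig = [2:1,1,2]
  {4,9}:  v_{4} + v_{9} = 2·v_{3} + v_{6} + v_{10}  ⟹  sig = [2:1,1,2]
  {1,9}:  v_{1} + v_{9} = 3·v_{3} + 2·v_{6} + v_{7} + 2·v_{10}  ⟹  sig = [2:1,2,2,3]
  {3,8,10}:  v_{3} + v_{8} + v_{10} = 0  ⟹  sig = [3:]
  {2,3,6}:  v_{2} + v_{3} + v_{6} = v_{4}  ⟹  sig = [3:1]
  {5,6,7,9}:  v_{5} + v_{6} + v_{7} + v_{9} = 0  ⟹  sig = [4:]
  {4,5,7,10}:  v_{4} + v_{5} + v_{7} + v_{10} = 2·v_{2}  ⟹  sig = [4:2]
  {3,4,6,7,10}:  v_{3} + v_{4} + v_{6} + v_{7} + v_{10} = v_{1}  ⟹  sig = [5:1]
  {3,5,6,7,10}:  v_{3} + v_{5} + v_{6} + v_{7} + v_{10} = v_{2}  ⟹  sig = [5:1]

Hence PRS(X_Σ) =
{ [2:1,1] ×2,  [2:1,1,1] ×2,  [2:1,1,1,2],  [2:1,1,2] ×2,  [2:1,2,2,3],  [3:],  [3:1],  [4:],  [4:2],  [5:1] ×2 }


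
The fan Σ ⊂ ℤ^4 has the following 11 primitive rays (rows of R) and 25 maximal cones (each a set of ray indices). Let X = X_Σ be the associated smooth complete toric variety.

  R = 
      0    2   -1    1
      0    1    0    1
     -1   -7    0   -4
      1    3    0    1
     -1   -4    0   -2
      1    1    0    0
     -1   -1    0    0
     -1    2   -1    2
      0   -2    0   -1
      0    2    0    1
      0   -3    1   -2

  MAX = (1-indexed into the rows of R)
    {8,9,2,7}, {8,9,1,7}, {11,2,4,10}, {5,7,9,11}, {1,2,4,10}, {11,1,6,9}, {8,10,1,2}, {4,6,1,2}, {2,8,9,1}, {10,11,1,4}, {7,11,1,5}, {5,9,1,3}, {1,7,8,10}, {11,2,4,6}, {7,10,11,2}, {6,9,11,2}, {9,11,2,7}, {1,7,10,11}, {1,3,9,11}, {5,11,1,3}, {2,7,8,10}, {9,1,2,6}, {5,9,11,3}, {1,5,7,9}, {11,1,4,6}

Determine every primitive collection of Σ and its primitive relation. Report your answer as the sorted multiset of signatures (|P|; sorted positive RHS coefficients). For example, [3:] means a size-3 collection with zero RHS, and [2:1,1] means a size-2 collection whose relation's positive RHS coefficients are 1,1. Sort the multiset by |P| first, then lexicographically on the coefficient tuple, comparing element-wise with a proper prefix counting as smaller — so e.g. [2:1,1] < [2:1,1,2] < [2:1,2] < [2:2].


Σ has 23 primitive collections:

  P = {6,7}:  v_{6} + v_{7} = 0 ; sig = [2:]
  P = {9,10}:  v_{9} + v_{10} = 0 ; sig = [2:]
  P = {4,7}:  v_{4} + v_{7} = v_{10} ; sig = [2:1]
  P = {4,9}:  v_{4} + v_{9} = v_{6} ; sig = [2:1]
  P = {6,10}:  v_{6} + v_{10} = v_{4} ; sig = [2:1]
  P = {8,11}:  v_{8} + v_{11} = v_{7} ; sig = [2:1]
  P = {2,3}:  v_{2} + v_{3} = v_{5} + v_{9} ; sig = [2:1,1]
  P = {2,5}:  v_{2} + v_{5} = v_{7} + v_{9} ; sig = [2:1,1]
  P = {4,5}:  v_{4} + v_{5} = v_{1} + v_{11} ; sig = [2:1,1]
  P = {6,8}:  v_{6} + v_{8} = v_{1} + v_{2} ; sig = [2:1,1]
  P = {3,10}:  v_{3} + v_{10} = v_{1} + v_{5} + v_{11} ; sig = [2:1,1,1]
  P = {4,8}:  v_{4} + v_{8} = v_{1} + v_{2} + v_{10} ; sig = [2:1,1,1]
  P = {5,6}:  v_{5} + v_{6} = v_{1} + v_{9} + v_{11} ; sig = [2:1,1,1]
  P = {5,10}:  v_{5} + v_{10} = v_{1} + v_{7} + v_{11} ; sig = [2:1,1,1]
  P = {3,8}:  v_{3} + v_{8} = v_{1} + v_{5} + v_{7} + v_{9} ; sig = [2:1,1,1,1]
  P = {5,8}:  v_{5} + v_{8} = v_{1} + 2·v_{7} + v_{9} ; sig = [2:1,1,2]
  P = {3,4}:  v_{3} + v_{4} = 2·v_{1} + v_{9} + 2·v_{11} ; sig = [2:1,2,2]
  P = {3,7}:  v_{3} + v_{7} = 2·v_{5} ; sig = [2:2]
  P = {3,6}:  v_{3} + v_{6} = 2·v_{1} + 2·v_{9} + 2·v_{11} ; sig = [2:2,2,2]
  P = {1,2,11}:  v_{1} + v_{2} + v_{11} = 0 ; sig = [3:]
  P = {1,2,7}:  v_{1} + v_{2} + v_{7} = v_{8} ; sig = [3:1]
  P = {1,5,9,11}:  v_{1} + v_{5} + v_{9} + v_{11} = v_{3} ; sig = [4:1]
  P = {1,7,9,11}:  v_{1} + v_{7} + v_{9} + v_{11} = v_{5} ; sig = [4:1]

so the primitive-relation signature multiset is
{ [2:] ×2,  [2:1] ×4,  [2:1,1] ×4,  [2:1,1,1] ×4,  [2:1,1,1,1],  [2:1,1,2],  [2:1,2,2],  [2:2],  [2:2,2,2],  [3:],  [3:1],  [4:1] ×2 }


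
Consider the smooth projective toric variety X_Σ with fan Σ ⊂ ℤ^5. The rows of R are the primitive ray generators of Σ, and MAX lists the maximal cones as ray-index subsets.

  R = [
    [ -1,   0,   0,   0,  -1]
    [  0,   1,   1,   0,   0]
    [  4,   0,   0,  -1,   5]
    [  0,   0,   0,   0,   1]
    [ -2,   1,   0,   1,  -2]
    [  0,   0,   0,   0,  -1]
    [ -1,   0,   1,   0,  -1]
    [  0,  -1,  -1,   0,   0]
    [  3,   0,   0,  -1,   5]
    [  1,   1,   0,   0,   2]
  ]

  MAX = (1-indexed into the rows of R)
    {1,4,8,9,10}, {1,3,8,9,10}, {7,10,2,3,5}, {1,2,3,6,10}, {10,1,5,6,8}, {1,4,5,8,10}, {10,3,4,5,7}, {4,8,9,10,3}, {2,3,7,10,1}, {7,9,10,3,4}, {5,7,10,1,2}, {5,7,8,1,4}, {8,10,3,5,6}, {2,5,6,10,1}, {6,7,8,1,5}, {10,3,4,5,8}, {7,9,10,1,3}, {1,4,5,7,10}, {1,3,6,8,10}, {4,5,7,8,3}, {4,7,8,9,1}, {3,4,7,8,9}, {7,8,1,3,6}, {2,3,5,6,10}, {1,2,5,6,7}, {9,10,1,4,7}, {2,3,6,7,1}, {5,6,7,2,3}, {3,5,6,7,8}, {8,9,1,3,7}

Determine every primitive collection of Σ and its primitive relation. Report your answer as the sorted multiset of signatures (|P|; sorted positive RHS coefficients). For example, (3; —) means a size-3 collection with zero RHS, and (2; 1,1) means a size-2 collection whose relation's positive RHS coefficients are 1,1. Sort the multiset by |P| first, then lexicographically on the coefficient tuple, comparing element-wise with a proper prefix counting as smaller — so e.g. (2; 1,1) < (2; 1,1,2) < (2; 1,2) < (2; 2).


10 collections generate NE(X_Σ); each relation:

  P={2,8}:  v_{2} + v_{8} = 0  ⟹  sig = (2; —)
  P={4,6}:  v_{4} + v_{6} = 0  ⟹  sig = (2; —)
  P={2,4}:  v_{2} + v_{4} = v_{7} + v_{10}  ⟹  sig = (2; 1,1)
  P={5,9}:  v_{5} + v_{9} = v_{4} + v_{10}  ⟹  sig = (2; 1,1)
  P={6,9}:  v_{6} + v_{9} = v_{1} + v_{3}  ⟹  sig = (2; 1,1)
  P={2,9}:  v_{2} + v_{9} = v_{1} + v_{3} + v_{7} + v_{10}  ⟹  sig = (2; 1,1,1,1)
  P={1,3,4}:  v_{1} + v_{3} + v_{4} = v_{9}  ⟹  sig = (3; 1)
  P={1,3,5}:  v_{1} + v_{3} + v_{5} = v_{10}  ⟹  sig = (3; 1)
  P={6,7,10}:  v_{6} + v_{7} + v_{10} = v_{2}  ⟹  sig = (3; 1)
  P={7,8,10}:  v_{7} + v_{8} + v_{10} = v_{4}  ⟹  sig = (3; 1)

so the primitive-relation signature multiset is
[(2; —), (2; —), (2; 1,1), (2; 1,1), (2; 1,1), (2; 1,1,1,1), (3; 1), (3; 1), (3; 1), (3; 1)]


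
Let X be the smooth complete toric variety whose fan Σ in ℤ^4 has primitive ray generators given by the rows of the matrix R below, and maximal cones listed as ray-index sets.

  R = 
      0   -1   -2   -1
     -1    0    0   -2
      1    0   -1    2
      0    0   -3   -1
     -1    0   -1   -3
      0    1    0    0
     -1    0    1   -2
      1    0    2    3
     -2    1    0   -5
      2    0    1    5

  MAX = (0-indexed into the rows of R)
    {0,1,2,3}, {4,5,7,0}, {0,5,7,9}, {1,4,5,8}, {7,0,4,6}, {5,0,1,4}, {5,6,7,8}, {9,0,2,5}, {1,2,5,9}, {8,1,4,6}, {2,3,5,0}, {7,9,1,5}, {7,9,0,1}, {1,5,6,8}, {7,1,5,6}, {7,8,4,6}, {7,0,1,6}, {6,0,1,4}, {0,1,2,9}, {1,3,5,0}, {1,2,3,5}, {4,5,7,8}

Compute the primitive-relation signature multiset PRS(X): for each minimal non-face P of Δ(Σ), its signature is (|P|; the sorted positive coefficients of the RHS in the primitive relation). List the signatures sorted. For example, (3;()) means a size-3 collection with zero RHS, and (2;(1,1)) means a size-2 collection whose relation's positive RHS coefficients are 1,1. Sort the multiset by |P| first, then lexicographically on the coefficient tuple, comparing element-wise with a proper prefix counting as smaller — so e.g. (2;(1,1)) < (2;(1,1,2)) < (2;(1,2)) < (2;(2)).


20 minimal non-faces of Δ(Σ) (on 10 rays):

  • {2,6}:  v_{2} + v_{6} = 0 — sig = (2;())
  • {2,7}:  v_{2} + v_{7} = v_{9} — sig = (2;(1))
  • {3,7}:  v_{3} + v_{7} = v_{2} — sig = (2;(1))
  • {6,9}:  v_{6} + v_{9} = v_{7} — sig = (2;(1))
  • {2,4}:  v_{2} + v_{4} = v_{0} + v_{5} — sig = (2;(1,1))
  • {2,8}:  v_{2} + v_{8} = v_{4} + v_{5} — sig = (2;(1,1))
  • {3,6}:  v_{3} + v_{6} = v_{0} + v_{1} + v_{5} — sig = (2;(1,1,1))
  • {4,9}:  v_{4} + v_{9} = v_{0} + v_{5} + v_{7} — sig = (2;(1,1,1))
  • {8,9}:  v_{8} + v_{9} = v_{4} + v_{5} + v_{7} — sig = (2;(1,1,1))
  • {3,8}:  v_{3} + v_{8} = v_{0} + v_{1} + v_{4} + 2·v_{5} — sig = (2;(1,1,1,2))
  • {3,4}:  v_{3} + v_{4} = 2·v_{0} + v_{1} + 2·v_{5} — sig = (2;(1,2,2))
  • {0,8}:  v_{0} + v_{8} = 2·v_{4} — sig = (2;(2))
  • {3,9}:  v_{3} + v_{9} = 2·v_{2} — sig = (2;(2))
  • {0,5,6}:  v_{0} + v_{5} + v_{6} = v_{4} — sig = (3;(1))
  • {1,4,7}:  v_{1} + v_{4} + v_{7} = v_{6} — sig = (3;(1))
  • {4,5,6}:  v_{4} + v_{5} + v_{6} = v_{8} — sig = (3;(1))
  • {1,7,8}:  v_{1} + v_{7} + v_{8} = v_{5} + 2·v_{6} — sig = (3;(1,2))
  • {0,1,5,7}:  v_{0} + v_{1} + v_{5} + v_{7} = 0 — sig = (4;())
  • {0,1,2,5}:  v_{0} + v_{1} + v_{2} + v_{5} = v_{3} — sig = (4;(1))
  • {0,1,5,9}:  v_{0} + v_{1} + v_{5} + v_{9} = v_{2} — sig = (4;(1))

Signatures (|P|; sorted positive RHS coefficients), sorted:
{ (2;()),  (2;(1)) ×3,  (2;(1,1)) ×2,  (2;(1,1,1)) ×3,  (2;(1,1,1,2)),  (2;(1,2,2)),  (2;(2)) ×2,  (3;(1)) ×3,  (3;(1,2)),  (4;()),  (4;(1)) ×2 }


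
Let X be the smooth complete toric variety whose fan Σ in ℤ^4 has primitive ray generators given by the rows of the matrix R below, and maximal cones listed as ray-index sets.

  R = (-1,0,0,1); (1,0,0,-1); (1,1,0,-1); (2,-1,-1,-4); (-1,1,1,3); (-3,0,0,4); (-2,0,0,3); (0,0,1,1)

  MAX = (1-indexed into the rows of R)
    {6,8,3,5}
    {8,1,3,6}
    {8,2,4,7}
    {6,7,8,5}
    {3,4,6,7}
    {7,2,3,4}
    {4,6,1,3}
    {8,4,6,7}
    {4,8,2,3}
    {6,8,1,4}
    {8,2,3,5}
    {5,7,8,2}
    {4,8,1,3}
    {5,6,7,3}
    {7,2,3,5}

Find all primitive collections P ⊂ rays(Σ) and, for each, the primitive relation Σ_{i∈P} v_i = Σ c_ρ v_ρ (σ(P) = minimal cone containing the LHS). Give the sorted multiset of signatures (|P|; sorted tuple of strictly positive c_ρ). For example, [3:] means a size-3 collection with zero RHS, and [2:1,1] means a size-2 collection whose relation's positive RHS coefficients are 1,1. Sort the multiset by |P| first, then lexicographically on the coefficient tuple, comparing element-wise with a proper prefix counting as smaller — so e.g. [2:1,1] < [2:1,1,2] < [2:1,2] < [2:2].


Δ(Σ) — 8 vertices, 7 min non-faces:

  P = {1,2}:  v_{1} + v_{2} = 0 ; sig = [2:]
  P = {1,7}:  v_{1} + v_{7} = v_{6} ; sig = [2:1]
  P = {2,6}:  v_{2} + v_{6} = v_{7} ; sig = [2:1]
  P = {4,5}:  v_{4} + v_{5} = v_{2} ; sig = [2:1]
  P = {1,5}:  v_{1} + v_{5} = v_{3} + v_{6} + v_{8} ; sig = [2:1,1,1]
  P = {3,7,8}:  v_{3} + v_{7} + v_{8} = v_{5} ; sig = [3:1]
  P = {3,4,6,8}:  v_{3} + v_{4} + v_{6} + v_{8} = 0 ; sig = [4:]

Signatures (|P|; sorted positive RHS coefficients), sorted:
    [2:]
    [2:1]
    [2:1]
    [2:1]
    [2:1,1,1]
    [3:1]
    [4:]


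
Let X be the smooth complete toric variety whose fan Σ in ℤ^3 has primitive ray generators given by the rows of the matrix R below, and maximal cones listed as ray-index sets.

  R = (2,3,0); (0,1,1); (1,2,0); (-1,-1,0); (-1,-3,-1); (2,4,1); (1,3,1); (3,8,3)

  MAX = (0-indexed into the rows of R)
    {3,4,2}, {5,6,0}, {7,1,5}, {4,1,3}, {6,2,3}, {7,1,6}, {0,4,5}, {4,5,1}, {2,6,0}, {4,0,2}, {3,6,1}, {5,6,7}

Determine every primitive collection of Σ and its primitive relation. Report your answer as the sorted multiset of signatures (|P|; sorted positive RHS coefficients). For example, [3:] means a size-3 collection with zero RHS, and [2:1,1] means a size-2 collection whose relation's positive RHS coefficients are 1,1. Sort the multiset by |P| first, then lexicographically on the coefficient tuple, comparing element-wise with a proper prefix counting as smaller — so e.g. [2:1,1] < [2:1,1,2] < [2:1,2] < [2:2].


Primitive collections (11):

  P = {4,6}:  v_{4} + v_{6} = 0  ⇒ sig = [2:]
  P = {0,1}:  v_{0} + v_{1} = v_{5}  ⇒ sig = [2:1]
  P = {0,3}:  v_{0} + v_{3} = v_{2}  ⇒ sig = [2:1]
  P = {1,2}:  v_{1} + v_{2} = v_{6}  ⇒ sig = [2:1]
  P = {3,5}:  v_{3} + v_{5} = v_{6}  ⇒ sig = [2:1]
  P = {2,5}:  v_{2} + v_{5} = v_{0} + v_{6}  ⇒ sig = [2:1,1]
  P = {4,7}:  v_{4} + v_{7} = v_{1} + v_{5}  ⇒ sig = [2:1,1]
  P = {0,7}:  v_{0} + v_{7} = 2·v_{5} + v_{6}  ⇒ sig = [2:1,2]
  P = {2,7}:  v_{2} + v_{7} = v_{5} + 2·v_{6}  ⇒ sig = [2:1,2]
  P = {3,7}:  v_{3} + v_{7} = v_{1} + 2·v_{6}  ⇒ sig = [2:1,2]
  P = {1,5,6}:  v_{1} + v_{5} + v_{6} = v_{7}  ⇒ sig = [3:1]

Sorted signature multiset PRS(X):
{ [2:],  [2:1] ×4,  [2:1,1] ×2,  [2:1,2] ×3,  [3:1] }


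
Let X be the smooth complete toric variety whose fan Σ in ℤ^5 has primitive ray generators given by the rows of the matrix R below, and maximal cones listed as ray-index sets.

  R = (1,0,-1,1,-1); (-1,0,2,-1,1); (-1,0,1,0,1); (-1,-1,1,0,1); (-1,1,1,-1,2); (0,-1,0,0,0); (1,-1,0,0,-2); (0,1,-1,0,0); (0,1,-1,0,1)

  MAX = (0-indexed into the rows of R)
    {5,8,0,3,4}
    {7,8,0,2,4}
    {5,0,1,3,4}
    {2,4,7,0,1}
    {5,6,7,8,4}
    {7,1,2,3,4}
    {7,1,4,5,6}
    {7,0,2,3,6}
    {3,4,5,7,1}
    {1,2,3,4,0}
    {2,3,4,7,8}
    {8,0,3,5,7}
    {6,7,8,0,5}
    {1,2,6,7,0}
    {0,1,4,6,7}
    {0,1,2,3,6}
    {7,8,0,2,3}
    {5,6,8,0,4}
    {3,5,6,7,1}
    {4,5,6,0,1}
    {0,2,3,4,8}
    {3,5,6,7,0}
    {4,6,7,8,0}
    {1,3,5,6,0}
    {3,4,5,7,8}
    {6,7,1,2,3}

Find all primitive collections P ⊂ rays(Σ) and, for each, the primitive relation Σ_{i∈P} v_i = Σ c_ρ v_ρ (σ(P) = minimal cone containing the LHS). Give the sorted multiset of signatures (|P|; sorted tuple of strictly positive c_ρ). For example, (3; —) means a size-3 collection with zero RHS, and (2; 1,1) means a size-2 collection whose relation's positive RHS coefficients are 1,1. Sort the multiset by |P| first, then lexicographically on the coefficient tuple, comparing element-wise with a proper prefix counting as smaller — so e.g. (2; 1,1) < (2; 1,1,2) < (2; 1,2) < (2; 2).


Minimal non-faces — 10 found among 9 rays, 26 max cones:

  P = {1,8}:  v_{1} + v_{8} = v_{4} — sig = (2; 1)
  P = {2,5}:  v_{2} + v_{5} = v_{3} — sig = (2; 1)
  P = {2,6,8}:  v_{2} + v_{6} + v_{8} = 0 — sig = (3; —)
  P = {2,4,6}:  v_{2} + v_{4} + v_{6} = v_{1} — sig = (3; 1)
  P = {3,6,8}:  v_{3} + v_{6} + v_{8} = v_{5} — sig = (3; 1)
  P = {3,4,6}:  v_{3} + v_{4} + v_{6} = v_{1} + v_{5} — sig = (3; 1,1)
  P = {0,1,5,7}:  v_{0} + v_{1} + v_{5} + v_{7} = 0 — sig = (4; —)
  P = {0,1,3,7}:  v_{0} + v_{1} + v_{3} + v_{7} = v_{2} — sig = (4; 1)
  P = {0,4,5,7}:  v_{0} + v_{4} + v_{5} + v_{7} = v_{8} — sig = (4; 1)
  P = {0,3,4,7}:  v_{0} + v_{3} + v_{4} + v_{7} = v_{2} + v_{8} — sig = (4; 1,1)

Signatures (|P|; sorted positive RHS coefficients), sorted:
    |P|=2: 2 collections, coeffs (1), (1)
    |P|=3: 4 collections, coeffs (), (1), (1), (1,1)
    |P|=4: 4 collections, coeffs (), (1), (1), (1,1)


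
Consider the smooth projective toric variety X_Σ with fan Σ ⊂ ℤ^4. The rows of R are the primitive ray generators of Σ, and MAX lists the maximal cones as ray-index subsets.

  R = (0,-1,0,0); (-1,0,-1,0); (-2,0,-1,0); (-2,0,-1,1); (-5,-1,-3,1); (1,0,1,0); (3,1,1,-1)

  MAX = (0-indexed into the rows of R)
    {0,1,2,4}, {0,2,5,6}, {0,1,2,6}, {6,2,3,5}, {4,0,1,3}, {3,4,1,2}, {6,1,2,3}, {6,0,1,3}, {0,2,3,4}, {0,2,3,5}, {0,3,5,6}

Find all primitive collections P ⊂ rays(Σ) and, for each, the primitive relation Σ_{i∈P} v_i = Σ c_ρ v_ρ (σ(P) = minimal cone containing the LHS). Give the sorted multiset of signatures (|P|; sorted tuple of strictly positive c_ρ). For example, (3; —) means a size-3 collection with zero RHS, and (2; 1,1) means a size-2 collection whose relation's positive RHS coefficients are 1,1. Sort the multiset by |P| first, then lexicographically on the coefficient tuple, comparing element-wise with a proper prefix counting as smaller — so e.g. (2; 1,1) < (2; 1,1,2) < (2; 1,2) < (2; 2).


The 5 primitive collections of Σ (r=7, n=4):

  P = {1,5}:  v_{1} + v_{5} = 0  ⇒ sig = (2; —)
  P = {4,5}:  v_{4} + v_{5} = v_{0} + v_{2} + v_{3}  ⇒ sig = (2; 1,1,1)
  P = {4,6}:  v_{4} + v_{6} = 2·v_{1}  ⇒ sig = (2; 2)
  P = {0,1,2,3}:  v_{0} + v_{1} + v_{2} + v_{3} = v_{4}  ⇒ sig = (4; 1)
  P = {0,2,3,6}:  v_{0} + v_{2} + v_{3} + v_{6} = v_{1}  ⇒ sig = (4; 1)

Sorted signature multiset PRS(X):
{ (2; —),  (2; 1,1,1),  (2; 2),  (4; 1) ×2 }


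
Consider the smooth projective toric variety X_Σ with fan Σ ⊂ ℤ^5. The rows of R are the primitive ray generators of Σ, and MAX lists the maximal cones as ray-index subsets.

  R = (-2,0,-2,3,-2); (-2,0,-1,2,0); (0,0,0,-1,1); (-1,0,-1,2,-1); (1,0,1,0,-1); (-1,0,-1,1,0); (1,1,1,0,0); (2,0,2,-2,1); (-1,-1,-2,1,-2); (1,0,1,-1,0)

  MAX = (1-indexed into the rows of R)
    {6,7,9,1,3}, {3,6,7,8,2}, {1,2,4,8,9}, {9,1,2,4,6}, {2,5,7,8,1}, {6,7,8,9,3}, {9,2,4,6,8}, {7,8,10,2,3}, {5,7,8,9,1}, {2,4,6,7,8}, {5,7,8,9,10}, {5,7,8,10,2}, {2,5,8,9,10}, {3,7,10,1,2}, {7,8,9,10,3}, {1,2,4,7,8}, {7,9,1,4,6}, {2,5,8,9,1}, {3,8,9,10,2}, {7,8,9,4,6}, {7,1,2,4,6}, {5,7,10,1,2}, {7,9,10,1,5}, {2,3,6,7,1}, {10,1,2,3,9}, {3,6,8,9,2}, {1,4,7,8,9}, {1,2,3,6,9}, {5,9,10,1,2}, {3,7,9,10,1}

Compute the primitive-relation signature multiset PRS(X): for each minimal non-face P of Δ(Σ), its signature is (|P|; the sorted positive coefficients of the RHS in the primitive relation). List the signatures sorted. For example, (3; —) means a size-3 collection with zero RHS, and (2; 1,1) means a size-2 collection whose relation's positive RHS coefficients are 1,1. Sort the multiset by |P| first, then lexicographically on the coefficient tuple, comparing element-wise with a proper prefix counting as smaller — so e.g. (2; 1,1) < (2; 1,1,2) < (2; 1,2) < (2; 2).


Minimal non-faces — 10 found among 10 rays, 30 max cones:

  P={6,10}:  v_{6} + v_{10} = 0 ; sig = (2; —)
  P={3,4}:  v_{3} + v_{4} = v_{6} ; sig = (2; 1)
  P={3,5}:  v_{3} + v_{5} = v_{10} ; sig = (2; 1)
  P={4,10}:  v_{4} + v_{10} = v_{1} + v_{8} ; sig = (2; 1,1)
  P={5,6}:  v_{5} + v_{6} = v_{1} + v_{8} ; sig = (2; 1,1)
  P={4,5}:  v_{4} + v_{5} = 2·v_{1} + 2·v_{8} ; sig = (2; 2,2)
  P={1,3,8}:  v_{1} + v_{3} + v_{8} = 0 ; sig = (3; —)
  P={1,6,8}:  v_{1} + v_{6} + v_{8} = v_{4} ; sig = (3; 1)
  P={1,8,10}:  v_{1} + v_{8} + v_{10} = v_{5} ; sig = (3; 1)
  P={2,7,9}:  v_{2} + v_{7} + v_{9} = v_{1} ; sig = (3; 1)

Sorted signature multiset PRS(X):
    (2; —)
    (2; 1)
    (2; 1)
    (2; 1,1)
    (2; 1,1)
    (2; 2,2)
    (3; —)
    (3; 1)
    (3; 1)
    (3; 1)


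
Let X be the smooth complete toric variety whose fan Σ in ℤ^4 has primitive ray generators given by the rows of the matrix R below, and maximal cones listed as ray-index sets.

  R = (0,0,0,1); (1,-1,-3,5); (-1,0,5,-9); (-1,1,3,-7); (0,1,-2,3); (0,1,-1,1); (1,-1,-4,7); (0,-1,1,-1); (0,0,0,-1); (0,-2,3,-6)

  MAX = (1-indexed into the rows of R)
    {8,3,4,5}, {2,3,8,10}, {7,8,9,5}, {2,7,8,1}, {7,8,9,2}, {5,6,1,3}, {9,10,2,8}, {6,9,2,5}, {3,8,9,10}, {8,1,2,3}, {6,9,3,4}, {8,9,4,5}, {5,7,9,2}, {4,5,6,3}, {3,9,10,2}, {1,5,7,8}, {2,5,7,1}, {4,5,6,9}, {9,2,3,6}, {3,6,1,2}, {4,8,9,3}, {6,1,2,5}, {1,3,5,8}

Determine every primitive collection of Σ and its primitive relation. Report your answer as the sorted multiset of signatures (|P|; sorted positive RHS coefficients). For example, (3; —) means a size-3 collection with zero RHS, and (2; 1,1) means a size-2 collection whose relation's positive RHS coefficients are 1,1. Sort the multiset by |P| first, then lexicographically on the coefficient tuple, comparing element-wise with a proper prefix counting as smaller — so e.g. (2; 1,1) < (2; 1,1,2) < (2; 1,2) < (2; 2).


The 16 primitive collections of Σ (r=10, n=4):

  P={1,9}:  v_{1} + v_{9} = 0  →  sig = (2; —)
  P={6,8}:  v_{6} + v_{8} = 0  →  sig = (2; —)
  P={1,4}:  v_{1} + v_{4} = v_{3} + v_{5}  →  sig = (2; 1,1)
  P={3,7}:  v_{3} + v_{7} = v_{8} + v_{9}  →  sig = (2; 1,1)
  P={6,7}:  v_{6} + v_{7} = v_{2} + v_{5}  →  sig = (2; 1,1)
  P={1,10}:  v_{1} + v_{10} = v_{2} + v_{3} + v_{8}  →  sig = (2; 1,1,1)
  P={6,10}:  v_{6} + v_{10} = v_{2} + v_{3} + v_{9}  →  sig = (2; 1,1,1)
  P={4,7}:  v_{4} + v_{7} = v_{5} + v_{8} + 2·v_{9}  →  sig = (2; 1,1,2)
  P={4,10}:  v_{4} + v_{10} = v_{3} + v_{8} + 3·v_{9}  →  sig = (2; 1,1,3)
  P={5,10}:  v_{5} + v_{10} = v_{8} + 2·v_{9}  →  sig = (2; 1,2)
  P={7,10}:  v_{7} + v_{10} = v_{2} + 2·v_{8} + 2·v_{9}  →  sig = (2; 1,2,2)
  P={2,4}:  v_{2} + v_{4} = 2·v_{9}  →  sig = (2; 2)
  P={2,3,5}:  v_{2} + v_{3} + v_{5} = v_{9}  →  sig = (3; 1)
  P={2,5,8}:  v_{2} + v_{5} + v_{8} = v_{7}  →  sig = (3; 1)
  P={3,5,9}:  v_{3} + v_{5} + v_{9} = v_{4}  →  sig = (3; 1)
  P={2,3,8,9}:  v_{2} + v_{3} + v_{8} + v_{9} = v_{10}  →  sig = (4; 1)

Signatures (|P|; sorted positive RHS coefficients), sorted:
    |P|=2: 12 collections, coeffs (), (), (1,1), (1,1), (1,1), (1,1,1), (1,1,1), (1,1,2), (1,1,3), (1,2), (1,2,2), (2)
    |P|=3: 3 collections, coeffs (1), (1), (1)
    |P|=4: 1 collection, coeffs (1)


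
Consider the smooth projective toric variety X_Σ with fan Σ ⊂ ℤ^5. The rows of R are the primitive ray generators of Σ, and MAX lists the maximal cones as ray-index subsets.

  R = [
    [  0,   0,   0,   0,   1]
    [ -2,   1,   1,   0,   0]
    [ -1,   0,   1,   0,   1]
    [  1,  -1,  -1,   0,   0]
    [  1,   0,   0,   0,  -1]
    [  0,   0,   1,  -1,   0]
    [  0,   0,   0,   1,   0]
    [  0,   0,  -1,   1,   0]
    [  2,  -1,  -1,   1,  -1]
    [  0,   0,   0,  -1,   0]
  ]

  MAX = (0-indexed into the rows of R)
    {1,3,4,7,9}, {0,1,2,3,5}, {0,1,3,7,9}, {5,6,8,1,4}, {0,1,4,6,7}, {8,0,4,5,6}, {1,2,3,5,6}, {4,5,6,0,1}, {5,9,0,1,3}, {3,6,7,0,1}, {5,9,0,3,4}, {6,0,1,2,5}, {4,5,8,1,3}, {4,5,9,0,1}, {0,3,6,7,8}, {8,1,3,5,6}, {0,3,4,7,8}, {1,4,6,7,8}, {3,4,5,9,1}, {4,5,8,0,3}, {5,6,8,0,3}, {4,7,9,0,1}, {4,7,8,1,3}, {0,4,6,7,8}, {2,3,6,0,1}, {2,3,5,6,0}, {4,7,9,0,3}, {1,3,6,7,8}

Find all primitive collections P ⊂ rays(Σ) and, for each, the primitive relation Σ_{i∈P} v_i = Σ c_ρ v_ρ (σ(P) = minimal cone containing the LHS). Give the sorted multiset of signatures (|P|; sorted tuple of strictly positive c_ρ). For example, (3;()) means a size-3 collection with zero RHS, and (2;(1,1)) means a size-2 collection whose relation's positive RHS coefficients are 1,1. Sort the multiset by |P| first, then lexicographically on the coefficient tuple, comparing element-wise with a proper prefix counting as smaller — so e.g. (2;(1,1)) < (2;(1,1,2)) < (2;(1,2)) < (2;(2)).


The 11 primitive collections of Σ (r=10, n=5):

  P={5,7}:  v_{5} + v_{7} = 0  so sig = (2;())
  P={6,9}:  v_{6} + v_{9} = 0  so sig = (2;())
  P={2,4}:  v_{2} + v_{4} = v_{5} + v_{6}  so sig = (2;(1,1))
  P={8,9}:  v_{8} + v_{9} = v_{3} + v_{4}  so sig = (2;(1,1))
  P={2,7}:  v_{2} + v_{7} = v_{0} + v_{1} + v_{3} + v_{6}  so sig = (2;(1,1,1,1))
  P={2,9}:  v_{2} + v_{9} = v_{0} + v_{1} + v_{3} + v_{5}  so sig = (2;(1,1,1,1))
  P={2,8}:  v_{2} + v_{8} = v_{3} + v_{5} + 2·v_{6}  so sig = (2;(1,1,2))
  P={0,1,8}:  v_{0} + v_{1} + v_{8} = v_{6}  so sig = (3;(1))
  P={3,4,6}:  v_{3} + v_{4} + v_{6} = v_{8}  so sig = (3;(1))
  P={0,1,3,4}:  v_{0} + v_{1} + v_{3} + v_{4} = 0  so sig = (4;())
  P={0,1,3,5,6}:  v_{0} + v_{1} + v_{3} + v_{5} + v_{6} = v_{2}  so sig = (5;(1))

Signatures (|P|; sorted positive RHS coefficients), sorted:
    (2;())
    (2;())
    (2;(1,1))
    (2;(1,1))
    (2;(1,1,1,1))
    (2;(1,1,1,1))
    (2;(1,1,2))
    (3;(1))
    (3;(1))
    (4;())
    (5;(1))


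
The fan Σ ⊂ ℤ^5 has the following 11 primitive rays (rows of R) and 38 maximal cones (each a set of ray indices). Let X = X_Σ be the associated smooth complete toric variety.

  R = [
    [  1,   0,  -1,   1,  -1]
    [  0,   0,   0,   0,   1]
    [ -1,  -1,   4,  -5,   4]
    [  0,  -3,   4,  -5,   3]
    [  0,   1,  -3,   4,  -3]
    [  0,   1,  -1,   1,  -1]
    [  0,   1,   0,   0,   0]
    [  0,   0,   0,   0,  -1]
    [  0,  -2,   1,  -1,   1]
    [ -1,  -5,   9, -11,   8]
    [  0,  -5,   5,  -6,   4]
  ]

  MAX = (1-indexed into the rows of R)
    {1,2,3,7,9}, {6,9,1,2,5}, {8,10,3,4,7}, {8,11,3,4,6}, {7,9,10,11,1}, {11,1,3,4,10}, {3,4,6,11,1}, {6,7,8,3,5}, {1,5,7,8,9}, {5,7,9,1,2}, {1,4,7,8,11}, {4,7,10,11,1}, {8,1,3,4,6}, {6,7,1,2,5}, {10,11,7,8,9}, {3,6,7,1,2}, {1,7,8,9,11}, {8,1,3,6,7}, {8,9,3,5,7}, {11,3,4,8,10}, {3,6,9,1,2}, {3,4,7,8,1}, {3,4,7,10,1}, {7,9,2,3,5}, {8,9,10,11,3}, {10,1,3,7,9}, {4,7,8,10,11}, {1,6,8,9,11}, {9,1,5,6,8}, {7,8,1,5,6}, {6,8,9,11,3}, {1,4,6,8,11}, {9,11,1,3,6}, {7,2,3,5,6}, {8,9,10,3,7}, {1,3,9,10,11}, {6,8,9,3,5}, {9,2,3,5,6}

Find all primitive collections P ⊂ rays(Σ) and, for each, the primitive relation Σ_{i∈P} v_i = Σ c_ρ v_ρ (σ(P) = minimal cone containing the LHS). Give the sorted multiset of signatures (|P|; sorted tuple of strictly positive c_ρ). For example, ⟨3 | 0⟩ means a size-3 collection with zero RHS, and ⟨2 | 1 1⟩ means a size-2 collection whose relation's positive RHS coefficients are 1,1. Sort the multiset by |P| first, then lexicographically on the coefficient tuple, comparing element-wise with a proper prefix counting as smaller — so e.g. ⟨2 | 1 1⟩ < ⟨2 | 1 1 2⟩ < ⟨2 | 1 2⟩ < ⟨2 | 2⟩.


17 collections generate NE(X_Σ); each relation:

  P = {2,8}:  v_{2} + v_{8} = 0 — sig = ⟨2 | 0⟩
  P = {4,9}:  v_{4} + v_{9} = v_{11} — sig = ⟨2 | 1⟩
  P = {4,5}:  v_{4} + v_{5} = v_{8} + v_{9} — sig = ⟨2 | 1 1⟩
  P = {6,10}:  v_{6} + v_{10} = v_{3} + v_{4} — sig = ⟨2 | 1 1⟩
  P = {2,4}:  v_{2} + v_{4} = v_{1} + v_{3} + v_{9} — sig = ⟨2 | 1 1 1⟩
  P = {5,10}:  v_{5} + v_{10} = v_{3} + v_{7} + v_{8} + 2·v_{9} — sig = ⟨2 | 1 1 1 2⟩
  P = {2,11}:  v_{2} + v_{11} = v_{1} + v_{3} + 2·v_{9} — sig = ⟨2 | 1 1 2⟩
  P = {2,10}:  v_{2} + v_{10} = v_{1} + 2·v_{3} + v_{7} + 2·v_{9} — sig = ⟨2 | 1 1 2 2⟩
  P = {5,11}:  v_{5} + v_{11} = v_{8} + 2·v_{9} — sig = ⟨2 | 1 2⟩
  P = {1,3,5}:  v_{1} + v_{3} + v_{5} = 0 — sig = ⟨3 | 0⟩
  P = {6,7,9}:  v_{6} + v_{7} + v_{9} = 0 — sig = ⟨3 | 0⟩
  P = {3,7,11}:  v_{3} + v_{7} + v_{11} = v_{10} — sig = ⟨3 | 1⟩
  P = {6,7,11}:  v_{6} + v_{7} + v_{11} = v_{4} — sig = ⟨3 | 1⟩
  P = {4,6,7}:  v_{4} + v_{6} + v_{7} = v_{1} + v_{3} + v_{8} — sig = ⟨3 | 1 1 1⟩
  P = {1,8,10}:  v_{1} + v_{8} + v_{10} = 2·v_{4} + v_{7} — sig = ⟨3 | 1 2⟩
  P = {1,3,8,9}:  v_{1} + v_{3} + v_{8} + v_{9} = v_{4} — sig = ⟨4 | 1⟩
  P = {1,3,8,11}:  v_{1} + v_{3} + v_{8} + v_{11} = 2·v_{4} — sig = ⟨4 | 2⟩

so the primitive-relation signature multiset is
{ ⟨2 | 0⟩,  ⟨2 | 1⟩,  ⟨2 | 1 1⟩ ×2,  ⟨2 | 1 1 1⟩,  ⟨2 | 1 1 1 2⟩,  ⟨2 | 1 1 2⟩,  ⟨2 | 1 1 2 2⟩,  ⟨2 | 1 2⟩,  ⟨3 | 0⟩ ×2,  ⟨3 | 1⟩ ×2,  ⟨3 | 1 1 1⟩,  ⟨3 | 1 2⟩,  ⟨4 | 1⟩,  ⟨4 | 2⟩ }


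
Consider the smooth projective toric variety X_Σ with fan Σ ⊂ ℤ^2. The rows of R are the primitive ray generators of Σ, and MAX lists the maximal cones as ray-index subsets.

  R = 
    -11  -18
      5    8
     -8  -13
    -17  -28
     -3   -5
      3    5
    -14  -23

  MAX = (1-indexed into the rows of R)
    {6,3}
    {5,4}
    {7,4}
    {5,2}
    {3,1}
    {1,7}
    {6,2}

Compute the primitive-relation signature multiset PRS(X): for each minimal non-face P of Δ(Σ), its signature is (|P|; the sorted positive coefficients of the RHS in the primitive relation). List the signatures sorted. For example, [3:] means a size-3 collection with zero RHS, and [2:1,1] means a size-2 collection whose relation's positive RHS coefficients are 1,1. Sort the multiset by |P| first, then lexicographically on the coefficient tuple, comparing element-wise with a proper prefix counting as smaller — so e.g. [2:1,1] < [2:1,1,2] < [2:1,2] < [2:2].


The 14 primitive collections of Σ (r=7, n=2):

  P = {5,6}:  v_{5} + v_{6} = 0 ; sig = [2:]
  P = {1,5}:  v_{1} + v_{5} = v_{7} ; sig = [2:1]
  P = {1,6}:  v_{1} + v_{6} = v_{3} ; sig = [2:1]
  P = {2,3}:  v_{2} + v_{3} = v_{5} ; sig = [2:1]
  P = {3,5}:  v_{3} + v_{5} = v_{1} ; sig = [2:1]
  P = {4,6}:  v_{4} + v_{6} = v_{7} ; sig = [2:1]
  P = {5,7}:  v_{5} + v_{7} = v_{4} ; sig = [2:1]
  P = {6,7}:  v_{6} + v_{7} = v_{1} ; sig = [2:1]
  P = {3,4}:  v_{3} + v_{4} = v_{1} + v_{7} ; sig = [2:1,1]
  P = {1,2}:  v_{1} + v_{2} = 2·v_{5} ; sig = [2:2]
  P = {1,4}:  v_{1} + v_{4} = 2·v_{7} ; sig = [2:2]
  P = {3,7}:  v_{3} + v_{7} = 2·v_{1} ; sig = [2:2]
  P = {2,7}:  v_{2} + v_{7} = 3·v_{5} ; sig = [2:3]
  P = {2,4}:  v_{2} + v_{4} = 4·v_{5} ; sig = [2:4]

Sorted signature multiset PRS(X):
{ [2:],  [2:1] ×7,  [2:1,1],  [2:2] ×3,  [2:3],  [2:4] }


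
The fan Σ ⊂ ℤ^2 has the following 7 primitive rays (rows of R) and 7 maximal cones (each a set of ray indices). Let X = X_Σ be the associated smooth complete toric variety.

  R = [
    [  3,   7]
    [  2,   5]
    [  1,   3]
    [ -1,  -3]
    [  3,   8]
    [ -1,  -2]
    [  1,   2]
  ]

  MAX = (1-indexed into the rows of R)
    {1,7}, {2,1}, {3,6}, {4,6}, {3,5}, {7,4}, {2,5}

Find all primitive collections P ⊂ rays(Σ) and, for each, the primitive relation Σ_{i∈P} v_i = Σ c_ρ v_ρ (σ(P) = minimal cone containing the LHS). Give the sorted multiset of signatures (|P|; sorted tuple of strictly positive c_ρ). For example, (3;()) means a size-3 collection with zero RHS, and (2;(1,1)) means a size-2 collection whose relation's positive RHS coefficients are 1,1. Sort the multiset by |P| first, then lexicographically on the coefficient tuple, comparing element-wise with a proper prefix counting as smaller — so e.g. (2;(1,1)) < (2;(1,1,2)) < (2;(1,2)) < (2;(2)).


The 14 primitive collections of Σ (r=7, n=2):

  {3,4}:  v_{3} + v_{4} = 0 ; sig = (2;())
  {6,7}:  v_{6} + v_{7} = 0 ; sig = (2;())
  {1,6}:  v_{1} + v_{6} = v_{2} ; sig = (2;(1))
  {2,3}:  v_{2} + v_{3} = v_{5} ; sig = (2;(1))
  {2,4}:  v_{2} + v_{4} = v_{7} ; sig = (2;(1))
  {2,6}:  v_{2} + v_{6} = v_{3} ; sig = (2;(1))
  {2,7}:  v_{2} + v_{7} = v_{1} ; sig = (2;(1))
  {3,7}:  v_{3} + v_{7} = v_{2} ; sig = (2;(1))
  {4,5}:  v_{4} + v_{5} = v_{2} ; sig = (2;(1))
  {1,3}:  v_{1} + v_{3} = 2·v_{2} ; sig = (2;(2))
  {1,4}:  v_{1} + v_{4} = 2·v_{7} ; sig = (2;(2))
  {5,6}:  v_{5} + v_{6} = 2·v_{3} ; sig = (2;(2))
  {5,7}:  v_{5} + v_{7} = 2·v_{2} ; sig = (2;(2))
  {1,5}:  v_{1} + v_{5} = 3·v_{2} ; sig = (2;(3))

Hence PRS(X_Σ) =
[(2;()), (2;()), (2;(1)), (2;(1)), (2;(1)), (2;(1)), (2;(1)), (2;(1)), (2;(1)), (2;(2)), (2;(2)), (2;(2)), (2;(2)), (2;(3))]


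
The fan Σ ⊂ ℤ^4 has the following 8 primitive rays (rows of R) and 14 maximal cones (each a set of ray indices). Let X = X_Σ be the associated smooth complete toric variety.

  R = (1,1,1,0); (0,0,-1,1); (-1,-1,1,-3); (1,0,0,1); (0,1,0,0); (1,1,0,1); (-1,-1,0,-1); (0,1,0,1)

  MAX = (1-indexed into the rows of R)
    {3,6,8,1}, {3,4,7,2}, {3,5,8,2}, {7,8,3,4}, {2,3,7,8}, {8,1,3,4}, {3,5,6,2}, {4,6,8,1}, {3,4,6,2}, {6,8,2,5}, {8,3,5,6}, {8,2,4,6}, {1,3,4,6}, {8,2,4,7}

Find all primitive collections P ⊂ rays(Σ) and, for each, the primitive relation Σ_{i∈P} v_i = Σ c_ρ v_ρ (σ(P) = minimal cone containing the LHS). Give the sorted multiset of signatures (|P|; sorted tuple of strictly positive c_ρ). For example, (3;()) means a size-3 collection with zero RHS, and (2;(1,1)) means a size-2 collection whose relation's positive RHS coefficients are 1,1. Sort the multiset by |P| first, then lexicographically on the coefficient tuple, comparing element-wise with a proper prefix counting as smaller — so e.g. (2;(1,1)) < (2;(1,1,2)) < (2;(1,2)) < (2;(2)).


The 9 primitive collections of Σ (r=8, n=4):

  • {6,7}:  v_{6} + v_{7} = 0  →  sig = (2;())
  • {1,2}:  v_{1} + v_{2} = v_{6}  →  sig = (2;(1))
  • {4,5}:  v_{4} + v_{5} = v_{6}  →  sig = (2;(1))
  • {1,7}:  v_{1} + v_{7} = v_{3} + v_{4} + v_{8}  →  sig = (2;(1,1,1))
  • {5,7}:  v_{5} + v_{7} = v_{2} + v_{3} + v_{8}  →  sig = (2;(1,1,1))
  • {1,5}:  v_{1} + v_{5} = v_{3} + 2·v_{6} + v_{8}  →  sig = (2;(1,1,2))
  • {2,3,4,8}:  v_{2} + v_{3} + v_{4} + v_{8} = 0  →  sig = (4;())
  • {2,3,6,8}:  v_{2} + v_{3} + v_{6} + v_{8} = v_{5}  →  sig = (4;(1))
  • {3,4,6,8}:  v_{3} + v_{4} + v_{6} + v_{8} = v_{1}  →  sig = (4;(1))

Signatures (|P|; sorted positive RHS coefficients), sorted:
[(2;()), (2;(1)), (2;(1)), (2;(1,1,1)), (2;(1,1,1)), (2;(1,1,2)), (4;()), (4;(1)), (4;(1))]


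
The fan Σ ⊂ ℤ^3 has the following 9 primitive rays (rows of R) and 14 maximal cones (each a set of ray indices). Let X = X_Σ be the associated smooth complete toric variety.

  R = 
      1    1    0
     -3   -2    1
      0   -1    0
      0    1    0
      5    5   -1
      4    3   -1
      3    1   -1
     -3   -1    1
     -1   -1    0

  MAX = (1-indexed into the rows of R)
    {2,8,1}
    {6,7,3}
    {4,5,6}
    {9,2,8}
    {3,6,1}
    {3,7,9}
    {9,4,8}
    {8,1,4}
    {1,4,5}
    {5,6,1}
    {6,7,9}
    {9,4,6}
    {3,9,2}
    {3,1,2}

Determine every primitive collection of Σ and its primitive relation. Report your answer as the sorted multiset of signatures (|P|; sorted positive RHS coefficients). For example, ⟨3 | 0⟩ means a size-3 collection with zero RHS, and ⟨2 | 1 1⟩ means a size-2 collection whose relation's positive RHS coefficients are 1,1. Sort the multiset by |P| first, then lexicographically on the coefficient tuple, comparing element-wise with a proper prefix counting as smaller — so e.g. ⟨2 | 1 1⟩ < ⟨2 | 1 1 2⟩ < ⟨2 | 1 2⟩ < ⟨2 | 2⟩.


Δ(Σ) — 9 vertices, 17 min non-faces:

  {1,9}:  v_{1} + v_{9} = 0  ⇒ sig = ⟨2 | 0⟩
  {3,4}:  v_{3} + v_{4} = 0  ⇒ sig = ⟨2 | 0⟩
  {7,8}:  v_{7} + v_{8} = 0  ⇒ sig = ⟨2 | 0⟩
  {2,4}:  v_{2} + v_{4} = v_{8}  ⇒ sig = ⟨2 | 1⟩
  {2,6}:  v_{2} + v_{6} = v_{1}  ⇒ sig = ⟨2 | 1⟩
  {2,7}:  v_{2} + v_{7} = v_{3}  ⇒ sig = ⟨2 | 1⟩
  {3,8}:  v_{3} + v_{8} = v_{2}  ⇒ sig = ⟨2 | 1⟩
  {1,7}:  v_{1} + v_{7} = v_{3} + v_{6}  ⇒ sig = ⟨2 | 1 1⟩
  {3,5}:  v_{3} + v_{5} = v_{1} + v_{6}  ⇒ sig = ⟨2 | 1 1⟩
  {4,7}:  v_{4} + v_{7} = v_{6} + v_{9}  ⇒ sig = ⟨2 | 1 1⟩
  {5,9}:  v_{5} + v_{9} = v_{4} + v_{6}  ⇒ sig = ⟨2 | 1 1⟩
  {6,8}:  v_{6} + v_{8} = v_{1} + v_{4}  ⇒ sig = ⟨2 | 1 1⟩
  {2,5}:  v_{2} + v_{5} = 2·v_{1} + v_{4}  ⇒ sig = ⟨2 | 1 2⟩
  {5,7}:  v_{5} + v_{7} = 2·v_{6}  ⇒ sig = ⟨2 | 2⟩
  {5,8}:  v_{5} + v_{8} = 2·v_{1} + 2·v_{4}  ⇒ sig = ⟨2 | 2 2⟩
  {1,4,6}:  v_{1} + v_{4} + v_{6} = v_{5}  ⇒ sig = ⟨3 | 1⟩
  {3,6,9}:  v_{3} + v_{6} + v_{9} = v_{7}  ⇒ sig = ⟨3 | 1⟩

Signatures (|P|; sorted positive RHS coefficients), sorted:
    |P|=2: 15 collections, coeffs (), (), (), (1), (1), (1), (1), (1,1), (1,1), (1,1), (1,1), (1,1), (1,2), (2), (2,2)
    |P|=3: 2 collections, coeffs (1), (1)
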